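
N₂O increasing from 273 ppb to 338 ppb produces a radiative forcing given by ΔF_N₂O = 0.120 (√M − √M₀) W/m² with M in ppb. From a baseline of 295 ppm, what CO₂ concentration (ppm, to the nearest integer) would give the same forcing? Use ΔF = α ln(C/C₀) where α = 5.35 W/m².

C ≈ 308 ppm

N₂O forcing: 0.120 × (√338 − √273) = 0.120 × (18.3848 − 16.5227) = 0.120 × 1.8621 = 0.22345 W/m².
Set 5.35 ln(C/295) = 0.22345: ln(C/295) = 0.22345/5.35 = 0.04177, so C = 295 × e^0.04177 = 295 × 1.04265 = 307.58 ppm.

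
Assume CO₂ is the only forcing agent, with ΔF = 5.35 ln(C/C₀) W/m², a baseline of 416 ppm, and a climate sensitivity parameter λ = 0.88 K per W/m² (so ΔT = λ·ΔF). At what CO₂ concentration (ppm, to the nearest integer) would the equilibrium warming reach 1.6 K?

C ≈ 584 ppm

Required forcing: ΔF = ΔT/λ = 1.6/0.88 = 1.8182 W/m².
Then ln(C/416) = ΔF/5.35 = 1.8182/5.35 = 0.33985.
So C = 416 × e^0.33985 = 416 × 1.40474 = 584.37 ppm.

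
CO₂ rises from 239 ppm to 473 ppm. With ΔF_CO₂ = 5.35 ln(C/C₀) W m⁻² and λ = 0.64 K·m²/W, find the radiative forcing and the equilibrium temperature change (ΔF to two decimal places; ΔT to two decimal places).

ΔF = 3.65 W/m²; ΔT = 2.34 K

CO₂: 5.35 × ln(473/239) = 5.35 × ln(1.97908) = 5.35 × 0.68263 = 3.6521 W/m².
ΔT = λ ΔF = 0.64 × 3.65 = 2.3360 K.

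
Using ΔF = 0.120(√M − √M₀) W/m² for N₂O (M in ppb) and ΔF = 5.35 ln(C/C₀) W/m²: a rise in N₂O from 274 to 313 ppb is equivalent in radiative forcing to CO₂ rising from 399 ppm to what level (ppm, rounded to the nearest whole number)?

C ≈ 409 ppm

N₂O forcing: 0.120 × (√313 − √274) = 0.120 × (17.6918 − 16.5529) = 0.120 × 1.1389 = 0.13667 W/m².
Set 5.35 ln(C/399) = 0.13667: ln(C/399) = 0.13667/5.35 = 0.02555, so C = 399 × e^0.02555 = 399 × 1.02588 = 409.33 ppm.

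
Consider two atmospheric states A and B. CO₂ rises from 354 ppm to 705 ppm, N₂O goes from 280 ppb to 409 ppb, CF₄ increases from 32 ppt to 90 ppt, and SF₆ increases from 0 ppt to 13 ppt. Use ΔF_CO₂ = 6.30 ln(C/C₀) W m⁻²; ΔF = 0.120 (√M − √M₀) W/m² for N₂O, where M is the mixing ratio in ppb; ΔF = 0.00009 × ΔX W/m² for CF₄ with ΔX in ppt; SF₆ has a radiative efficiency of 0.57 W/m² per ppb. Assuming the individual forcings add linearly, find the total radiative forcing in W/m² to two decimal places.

CO₂: 6.30 × ln(705/354) = 6.30 × ln(1.99153) = 6.30 × 0.68890 = 4.3401 W/m².
N₂O: 0.120 × (√409 − √280) = 0.120 × (20.2237 − 16.7332) = 0.120 × 3.4905 = 0.4189 W/m².
CF₄: ΔF = 0.00009 × (90 − 32) = 0.00009 × 58 = 0.0052 W/m².
SF₆: Δ = 13 − 0 = 13 ppt = 0.013 ppb; ΔF = 0.57 × 0.013 = 0.0074 W/m².
Total ΔF = 4.3401 + 0.4189 + 0.0052 + 0.0074 = 4.7716 W/m².

ΔF = 4.77 W/m²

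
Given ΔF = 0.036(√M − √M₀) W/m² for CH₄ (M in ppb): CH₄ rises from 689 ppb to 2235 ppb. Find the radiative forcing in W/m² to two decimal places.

ΔF = 0.76 W/m²

CH₄: 0.036 × (√2235 − √689) = 0.036 × (47.2758 − 26.2488) = 0.036 × 21.0270 = 0.7570 W/m².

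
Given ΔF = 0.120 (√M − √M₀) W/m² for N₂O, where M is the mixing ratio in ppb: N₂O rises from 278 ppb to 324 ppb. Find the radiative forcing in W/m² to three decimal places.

N₂O: 0.120 × (√324 − √278) = 0.120 × (18.0000 − 16.6733) = 0.120 × 1.3267 = 0.1592 W/m².

ΔF = 0.159 W/m²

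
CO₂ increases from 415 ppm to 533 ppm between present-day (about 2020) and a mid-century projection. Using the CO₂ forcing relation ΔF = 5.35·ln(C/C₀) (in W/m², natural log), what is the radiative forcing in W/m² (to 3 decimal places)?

CO₂: 5.35 × ln(533/415) = 5.35 × ln(1.28434) = 5.35 × 0.25024 = 1.3388 W/m².

ΔF = 1.339 W/m²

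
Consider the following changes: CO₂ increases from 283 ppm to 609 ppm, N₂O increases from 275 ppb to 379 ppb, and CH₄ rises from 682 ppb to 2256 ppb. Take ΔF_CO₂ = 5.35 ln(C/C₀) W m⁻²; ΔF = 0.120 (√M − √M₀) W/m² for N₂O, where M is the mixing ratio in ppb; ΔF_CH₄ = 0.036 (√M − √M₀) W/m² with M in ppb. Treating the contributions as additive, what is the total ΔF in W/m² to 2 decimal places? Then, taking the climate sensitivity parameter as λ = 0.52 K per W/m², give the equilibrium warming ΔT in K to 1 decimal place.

ΔF = 5.22 W/m²; ΔT = 2.7 K

CO₂: 5.35 × ln(609/283) = 5.35 × ln(2.15194) = 5.35 × 0.76637 = 4.1001 W/m².
N₂O: 0.120 × (√379 − √275) = 0.120 × (19.4679 − 16.5831) = 0.120 × 2.8848 = 0.3462 W/m².
CH₄: 0.036 × (√2256 − √682) = 0.036 × (47.4974 − 26.1151) = 0.036 × 21.3823 = 0.7698 W/m².
Total ΔF = 4.1001 + 0.3462 + 0.7698 = 5.2161 W/m².
ΔT = λ ΔF = 0.52 × 5.22 = 2.7144 K.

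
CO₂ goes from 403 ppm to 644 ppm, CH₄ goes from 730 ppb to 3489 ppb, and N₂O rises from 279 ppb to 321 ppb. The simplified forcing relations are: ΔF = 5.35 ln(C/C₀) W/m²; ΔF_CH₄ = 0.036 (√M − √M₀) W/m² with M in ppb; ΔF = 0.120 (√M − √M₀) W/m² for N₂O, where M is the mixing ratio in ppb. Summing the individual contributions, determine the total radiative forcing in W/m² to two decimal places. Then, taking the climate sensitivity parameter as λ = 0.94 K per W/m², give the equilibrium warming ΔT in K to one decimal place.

CO₂: 5.35 × ln(644/403) = 5.35 × ln(1.59801) = 5.35 × 0.46876 = 2.5079 W/m².
CH₄: 0.036 × (√3489 − √730) = 0.036 × (59.0678 − 27.0185) = 0.036 × 32.0493 = 1.1538 W/m².
N₂O: 0.120 × (√321 − √279) = 0.120 × (17.9165 − 16.7033) = 0.120 × 1.2132 = 0.1456 W/m².
Total ΔF = 2.5079 + 1.1538 + 0.1456 = 3.8073 W/m².
ΔT = λ ΔF = 0.94 × 3.81 = 3.5814 K.

ΔF = 3.81 W/m²; ΔT = 3.6 K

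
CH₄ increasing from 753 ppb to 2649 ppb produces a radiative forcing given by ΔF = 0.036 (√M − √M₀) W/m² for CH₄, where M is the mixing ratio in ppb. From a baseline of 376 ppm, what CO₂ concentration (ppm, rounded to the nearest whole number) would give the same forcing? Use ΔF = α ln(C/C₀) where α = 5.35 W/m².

CH₄ forcing: 0.036 × (√2649 − √753) = 0.036 × (51.4684 − 27.4408) = 0.036 × 24.0276 = 0.86499 W/m².
Set 5.35 ln(C/376) = 0.86499: ln(C/376) = 0.86499/5.35 = 0.16168, so C = 376 × e^0.16168 = 376 × 1.17548 = 441.98 ppm.

C ≈ 442 ppm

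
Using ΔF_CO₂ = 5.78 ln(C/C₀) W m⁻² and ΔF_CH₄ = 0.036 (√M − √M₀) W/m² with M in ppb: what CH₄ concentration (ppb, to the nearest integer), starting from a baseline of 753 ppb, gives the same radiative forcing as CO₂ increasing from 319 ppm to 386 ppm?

M ≈ 3370 ppb

CO₂ forcing: 5.78 × ln(386/319) = 5.78 × 0.190646 = 1.10193 W/m².
Set 0.036(√M − √753) = 1.10193: √M = 1.10193/0.036 + √753 = 30.6092 + 27.4408 = 58.0500.
M = (58.0500)² = 3369.80 ppb.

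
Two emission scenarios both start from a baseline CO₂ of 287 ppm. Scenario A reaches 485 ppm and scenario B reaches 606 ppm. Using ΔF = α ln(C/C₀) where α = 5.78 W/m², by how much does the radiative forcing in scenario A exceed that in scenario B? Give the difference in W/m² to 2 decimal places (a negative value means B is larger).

ΔF_A = 5.78 ln(485/287) = 5.78 × 0.52467 = 3.0326 W/m².
ΔF_B = 5.78 ln(606/287) = 5.78 × 0.74740 = 4.3200 W/m².
Difference: 3.0326 − 4.3200 = -1.2874 W/m².
(Equivalently, ΔF_A − ΔF_B = 5.78 ln(485/606) = 5.78 × -0.22273 = -1.2874 W/m².)

ΔF_A − ΔF_B = -1.29 W/m²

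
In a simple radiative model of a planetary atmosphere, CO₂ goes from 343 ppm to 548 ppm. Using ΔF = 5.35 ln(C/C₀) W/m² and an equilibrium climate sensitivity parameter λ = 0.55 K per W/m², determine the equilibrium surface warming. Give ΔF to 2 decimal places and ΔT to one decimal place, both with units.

CO₂: 5.35 × ln(548/343) = 5.35 × ln(1.59767) = 5.35 × 0.46855 = 2.5067 W/m².
ΔT = λ ΔF = 0.55 × 2.51 = 1.3805 K.

ΔF = 2.51 W/m²; ΔT = 1.4 K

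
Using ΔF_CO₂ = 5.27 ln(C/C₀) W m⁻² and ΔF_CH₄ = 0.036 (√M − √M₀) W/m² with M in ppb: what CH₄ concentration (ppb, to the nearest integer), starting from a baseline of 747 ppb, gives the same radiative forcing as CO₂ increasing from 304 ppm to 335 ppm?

M ≈ 1726 ppb

CO₂ forcing: 5.27 × ln(335/304) = 5.27 × 0.097103 = 0.51173 W/m².
Set 0.036(√M − √747) = 0.51173: √M = 0.51173/0.036 + √747 = 14.2147 + 27.3313 = 41.5460.
M = (41.5460)² = 1726.07 ppb.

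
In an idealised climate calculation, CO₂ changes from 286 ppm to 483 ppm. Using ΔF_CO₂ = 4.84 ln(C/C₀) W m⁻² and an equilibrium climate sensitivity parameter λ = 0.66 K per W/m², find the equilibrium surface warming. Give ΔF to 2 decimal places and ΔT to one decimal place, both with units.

ΔF = 2.54 W/m²; ΔT = 1.7 K

CO₂: 4.84 × ln(483/286) = 4.84 × ln(1.68881) = 4.84 × 0.52402 = 2.5363 W/m².
ΔT = λ ΔF = 0.66 × 2.54 = 1.6764 K.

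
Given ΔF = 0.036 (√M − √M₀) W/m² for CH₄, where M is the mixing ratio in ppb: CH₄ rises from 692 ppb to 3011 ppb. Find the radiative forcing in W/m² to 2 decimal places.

CH₄: 0.036 × (√3011 − √692) = 0.036 × (54.8726 − 26.3059) = 0.036 × 28.5667 = 1.0284 W/m².

ΔF = 1.03 W/m²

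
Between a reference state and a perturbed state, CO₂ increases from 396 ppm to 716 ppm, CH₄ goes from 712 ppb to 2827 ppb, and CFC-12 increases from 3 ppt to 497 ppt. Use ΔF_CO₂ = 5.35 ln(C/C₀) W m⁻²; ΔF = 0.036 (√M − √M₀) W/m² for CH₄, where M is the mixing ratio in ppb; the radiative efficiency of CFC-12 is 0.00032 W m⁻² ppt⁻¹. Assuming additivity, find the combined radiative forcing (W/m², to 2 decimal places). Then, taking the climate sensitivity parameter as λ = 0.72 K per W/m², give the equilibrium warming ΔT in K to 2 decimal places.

ΔF = 4.28 W/m²; ΔT = 3.08 K

CO₂: 5.35 × ln(716/396) = 5.35 × ln(1.80808) = 5.35 × 0.59227 = 3.1686 W/m².
CH₄: 0.036 × (√2827 − √712) = 0.036 × (53.1695 − 26.6833) = 0.036 × 26.4862 = 0.9535 W/m².
CFC-12: ΔF = 0.00032 × (497 − 3) = 0.00032 × 494 = 0.1581 W/m².
Total ΔF = 3.1686 + 0.9535 + 0.1581 = 4.2802 W/m².
ΔT = λ ΔF = 0.72 × 4.28 = 3.0816 K.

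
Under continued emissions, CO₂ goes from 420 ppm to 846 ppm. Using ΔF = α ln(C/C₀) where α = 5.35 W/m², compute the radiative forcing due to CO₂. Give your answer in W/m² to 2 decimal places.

CO₂: 5.35 × ln(846/420) = 5.35 × ln(2.01429) = 5.35 × 0.70027 = 3.7464 W/m².

ΔF = 3.75 W/m²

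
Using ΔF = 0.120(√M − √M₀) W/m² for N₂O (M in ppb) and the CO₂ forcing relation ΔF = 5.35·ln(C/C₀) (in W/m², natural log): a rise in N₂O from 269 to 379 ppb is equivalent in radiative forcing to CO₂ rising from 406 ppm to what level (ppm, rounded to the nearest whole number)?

C ≈ 435 ppm

N₂O forcing: 0.120 × (√379 − √269) = 0.120 × (19.4679 − 16.4012) = 0.120 × 3.0667 = 0.36800 W/m².
Set 5.35 ln(C/406) = 0.36800: ln(C/406) = 0.36800/5.35 = 0.06879, so C = 406 × e^0.06879 = 406 × 1.07121 = 434.91 ppm.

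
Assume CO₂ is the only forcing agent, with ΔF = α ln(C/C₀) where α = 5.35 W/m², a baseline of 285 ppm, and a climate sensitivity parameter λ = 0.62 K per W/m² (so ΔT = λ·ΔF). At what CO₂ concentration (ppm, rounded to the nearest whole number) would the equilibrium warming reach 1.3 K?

Required forcing: ΔF = ΔT/λ = 1.3/0.62 = 2.0968 W/m².
Then ln(C/285) = ΔF/5.35 = 2.0968/5.35 = 0.39193.
So C = 285 × e^0.39193 = 285 × 1.47983 = 421.75 ppm.

C ≈ 422 ppm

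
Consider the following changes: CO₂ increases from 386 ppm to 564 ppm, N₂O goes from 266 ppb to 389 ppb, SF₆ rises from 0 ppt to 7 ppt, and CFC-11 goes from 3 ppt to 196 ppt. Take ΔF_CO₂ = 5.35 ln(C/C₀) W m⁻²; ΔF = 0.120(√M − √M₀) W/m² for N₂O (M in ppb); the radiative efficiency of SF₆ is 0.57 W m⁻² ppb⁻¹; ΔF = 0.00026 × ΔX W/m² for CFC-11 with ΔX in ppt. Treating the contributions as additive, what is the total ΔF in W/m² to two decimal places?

CO₂: 5.35 × ln(564/386) = 5.35 × ln(1.46114) = 5.35 × 0.37922 = 2.0288 W/m².
N₂O: 0.120 × (√389 − √266) = 0.120 × (19.7231 − 16.3095) = 0.120 × 3.4136 = 0.4096 W/m².
SF₆: Δ = 7 − 0 = 7 ppt = 0.007 ppb; ΔF = 0.57 × 0.007 = 0.0040 W/m².
CFC-11: ΔF = 0.00026 × (196 − 3) = 0.00026 × 193 = 0.0502 W/m².
Total ΔF = 2.0288 + 0.4096 + 0.0040 + 0.0502 = 2.4926 W/m².

ΔF = 2.49 W/m²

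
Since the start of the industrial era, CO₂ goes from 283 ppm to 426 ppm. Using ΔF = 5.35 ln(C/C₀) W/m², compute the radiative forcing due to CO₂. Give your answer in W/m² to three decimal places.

ΔF = 2.188 W/m²

CO₂ absorption bands are partially saturated, so forcing scales with the logarithm of the concentration ratio.
CO₂: 5.35 × ln(426/283) = 5.35 × ln(1.50530) = 5.35 × 0.40899 = 2.1881 W/m².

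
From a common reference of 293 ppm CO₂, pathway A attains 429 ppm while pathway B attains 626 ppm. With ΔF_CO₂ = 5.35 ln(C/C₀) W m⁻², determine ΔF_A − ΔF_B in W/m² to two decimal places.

ΔF_A − ΔF_B = -2.02 W/m²

ΔF_A = 5.35 ln(429/293) = 5.35 × 0.38128 = 2.0398 W/m².
ΔF_B = 5.35 ln(626/293) = 5.35 × 0.75918 = 4.0616 W/m².
Difference: 2.0398 − 4.0616 = -2.0218 W/m².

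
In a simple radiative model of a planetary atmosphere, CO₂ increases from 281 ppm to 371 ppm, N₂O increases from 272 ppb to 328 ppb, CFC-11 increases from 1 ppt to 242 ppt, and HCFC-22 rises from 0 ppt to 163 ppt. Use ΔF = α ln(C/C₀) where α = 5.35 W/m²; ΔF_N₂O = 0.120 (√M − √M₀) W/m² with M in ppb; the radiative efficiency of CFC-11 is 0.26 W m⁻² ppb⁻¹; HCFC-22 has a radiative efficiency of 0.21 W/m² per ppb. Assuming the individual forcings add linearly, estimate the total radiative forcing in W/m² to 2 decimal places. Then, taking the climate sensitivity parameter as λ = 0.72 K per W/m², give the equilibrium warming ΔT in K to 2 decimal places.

CO₂: 5.35 × ln(371/281) = 5.35 × ln(1.32028) = 5.35 × 0.27784 = 1.4864 W/m².
N₂O: 0.120 × (√328 − √272) = 0.120 × (18.1108 − 16.4924) = 0.120 × 1.6184 = 0.1942 W/m².
CFC-11: Δ = 242 − 1 = 241 ppt = 0.241 ppb; ΔF = 0.26 × 0.241 = 0.0627 W/m².
HCFC-22: Δ = 163 − 0 = 163 ppt = 0.163 ppb; ΔF = 0.21 × 0.163 = 0.0342 W/m².
Total ΔF = 1.4864 + 0.1942 + 0.0627 + 0.0342 = 1.7775 W/m².
ΔT = λ ΔF = 0.72 × 1.78 = 1.2816 K.

ΔF = 1.78 W/m²; ΔT = 1.28 K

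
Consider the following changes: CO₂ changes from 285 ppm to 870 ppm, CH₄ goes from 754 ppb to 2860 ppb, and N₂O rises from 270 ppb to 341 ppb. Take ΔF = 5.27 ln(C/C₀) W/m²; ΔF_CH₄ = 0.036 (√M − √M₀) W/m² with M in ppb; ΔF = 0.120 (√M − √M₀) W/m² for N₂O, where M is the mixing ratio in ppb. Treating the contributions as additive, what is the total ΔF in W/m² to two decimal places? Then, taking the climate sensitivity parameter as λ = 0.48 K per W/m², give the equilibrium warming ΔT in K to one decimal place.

CO₂: 5.27 × ln(870/285) = 5.27 × ln(3.05263) = 5.27 × 1.11600 = 5.8813 W/m².
CH₄: 0.036 × (√2860 − √754) = 0.036 × (53.4790 − 27.4591) = 0.036 × 26.0199 = 0.9367 W/m².
N₂O: 0.120 × (√341 − √270) = 0.120 × (18.4662 − 16.4317) = 0.120 × 2.0345 = 0.2441 W/m².
Total ΔF = 5.8813 + 0.9367 + 0.2441 = 7.0621 W/m².
ΔT = λ ΔF = 0.48 × 7.06 = 3.3888 K.

ΔF = 7.06 W/m²; ΔT = 3.4 K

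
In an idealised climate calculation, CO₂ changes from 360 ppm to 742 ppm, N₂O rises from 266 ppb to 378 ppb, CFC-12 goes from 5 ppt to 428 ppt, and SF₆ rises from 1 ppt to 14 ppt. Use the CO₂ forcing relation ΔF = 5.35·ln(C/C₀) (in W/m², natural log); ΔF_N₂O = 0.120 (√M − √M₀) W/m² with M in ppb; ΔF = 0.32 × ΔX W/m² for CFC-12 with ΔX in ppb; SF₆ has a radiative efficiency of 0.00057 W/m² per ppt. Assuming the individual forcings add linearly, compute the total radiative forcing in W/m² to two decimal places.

CO₂: 5.35 × ln(742/360) = 5.35 × ln(2.06111) = 5.35 × 0.72324 = 3.8693 W/m².
N₂O: 0.120 × (√378 − √266) = 0.120 × (19.4422 − 16.3095) = 0.120 × 3.1327 = 0.3759 W/m².
CFC-12: Δ = 428 − 5 = 423 ppt = 0.423 ppb; ΔF = 0.32 × 0.423 = 0.1354 W/m².
SF₆: ΔF = 0.00057 × (14 − 1) = 0.00057 × 13 = 0.0074 W/m².
Total ΔF = 3.8693 + 0.3759 + 0.1354 + 0.0074 = 4.3880 W/m².

ΔF = 4.39 W/m²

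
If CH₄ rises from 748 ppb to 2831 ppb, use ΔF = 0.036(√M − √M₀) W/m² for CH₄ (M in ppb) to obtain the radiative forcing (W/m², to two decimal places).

ΔF = 0.93 W/m²

CH₄: 0.036 × (√2831 − √748) = 0.036 × (53.2071 − 27.3496) = 0.036 × 25.8575 = 0.9309 W/m².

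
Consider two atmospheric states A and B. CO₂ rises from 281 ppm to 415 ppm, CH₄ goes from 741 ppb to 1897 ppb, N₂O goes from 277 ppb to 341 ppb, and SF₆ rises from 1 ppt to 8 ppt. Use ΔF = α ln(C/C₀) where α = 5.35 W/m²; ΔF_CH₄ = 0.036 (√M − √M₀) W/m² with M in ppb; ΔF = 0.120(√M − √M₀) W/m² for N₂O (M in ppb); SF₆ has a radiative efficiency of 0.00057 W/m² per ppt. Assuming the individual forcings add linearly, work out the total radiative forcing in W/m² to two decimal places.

CO₂: 5.35 × ln(415/281) = 5.35 × ln(1.47687) = 5.35 × 0.38992 = 2.0861 W/m².
CH₄: 0.036 × (√1897 − √741) = 0.036 × (43.5546 − 27.2213) = 0.036 × 16.3333 = 0.5880 W/m².
N₂O: 0.120 × (√341 − √277) = 0.120 × (18.4662 − 16.6433) = 0.120 × 1.8229 = 0.2187 W/m².
SF₆: ΔF = 0.00057 × (8 − 1) = 0.00057 × 7 = 0.0040 W/m².
Total ΔF = 2.0861 + 0.5880 + 0.2187 + 0.0040 = 2.8968 W/m².

ΔF = 2.90 W/m²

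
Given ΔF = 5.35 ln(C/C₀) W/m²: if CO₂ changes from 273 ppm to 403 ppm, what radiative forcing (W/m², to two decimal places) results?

CO₂: 5.35 × ln(403/273) = 5.35 × ln(1.47619) = 5.35 × 0.38946 = 2.0836 W/m².

ΔF = 2.08 W/m²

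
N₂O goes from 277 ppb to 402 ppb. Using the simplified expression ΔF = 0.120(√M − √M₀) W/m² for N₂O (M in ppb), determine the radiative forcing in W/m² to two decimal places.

N₂O: 0.120 × (√402 − √277) = 0.120 × (20.0499 − 16.6433) = 0.120 × 3.4066 = 0.4088 W/m².

ΔF = 0.41 W/m²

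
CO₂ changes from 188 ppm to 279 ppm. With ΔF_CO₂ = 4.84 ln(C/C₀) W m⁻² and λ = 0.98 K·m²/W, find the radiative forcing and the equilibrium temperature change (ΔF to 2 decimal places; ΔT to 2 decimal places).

CO₂: 4.84 × ln(279/188) = 4.84 × ln(1.48404) = 4.84 × 0.39477 = 1.9107 W/m².
ΔT = λ ΔF = 0.98 × 1.91 = 1.8718 K.

ΔF = 1.91 W/m²; ΔT = 1.87 K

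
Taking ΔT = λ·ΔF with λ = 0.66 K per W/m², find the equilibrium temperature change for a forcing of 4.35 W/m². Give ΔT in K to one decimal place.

ΔT = λ ΔF = 0.66 × 4.35 = 2.8710 K.

ΔT = 2.9 K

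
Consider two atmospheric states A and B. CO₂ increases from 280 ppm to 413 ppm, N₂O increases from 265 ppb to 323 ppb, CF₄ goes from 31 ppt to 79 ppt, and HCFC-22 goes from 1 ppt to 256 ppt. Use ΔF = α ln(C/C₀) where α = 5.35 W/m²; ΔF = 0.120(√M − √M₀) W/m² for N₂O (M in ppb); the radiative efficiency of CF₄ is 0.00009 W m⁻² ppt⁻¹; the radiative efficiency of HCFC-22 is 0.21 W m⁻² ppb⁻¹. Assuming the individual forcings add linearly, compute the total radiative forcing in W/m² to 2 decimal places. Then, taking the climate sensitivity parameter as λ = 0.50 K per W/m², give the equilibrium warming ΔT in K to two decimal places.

ΔF = 2.34 W/m²; ΔT = 1.17 K

CO₂: 5.35 × ln(413/280) = 5.35 × ln(1.47500) = 5.35 × 0.38866 = 2.0793 W/m².
N₂O: 0.120 × (√323 − √265) = 0.120 × (17.9722 − 16.2788) = 0.120 × 1.6934 = 0.2032 W/m².
CF₄: ΔF = 0.00009 × (79 − 31) = 0.00009 × 48 = 0.0043 W/m².
HCFC-22: Δ = 256 − 1 = 255 ppt = 0.255 ppb; ΔF = 0.21 × 0.255 = 0.0536 W/m².
Total ΔF = 2.0793 + 0.2032 + 0.0043 + 0.0536 = 2.3404 W/m².
ΔT = λ ΔF = 0.50 × 2.34 = 1.1700 K.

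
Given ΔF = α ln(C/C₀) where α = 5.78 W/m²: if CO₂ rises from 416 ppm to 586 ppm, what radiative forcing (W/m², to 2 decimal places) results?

CO₂: 5.78 × ln(586/416) = 5.78 × ln(1.40865) = 5.78 × 0.34263 = 1.9804 W/m².

ΔF = 1.98 W/m²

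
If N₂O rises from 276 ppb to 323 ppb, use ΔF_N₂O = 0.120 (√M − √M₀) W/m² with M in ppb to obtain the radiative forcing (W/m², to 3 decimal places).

N₂O: 0.120 × (√323 − √276) = 0.120 × (17.9722 − 16.6132) = 0.120 × 1.3590 = 0.1631 W/m².

ΔF = 0.163 W/m²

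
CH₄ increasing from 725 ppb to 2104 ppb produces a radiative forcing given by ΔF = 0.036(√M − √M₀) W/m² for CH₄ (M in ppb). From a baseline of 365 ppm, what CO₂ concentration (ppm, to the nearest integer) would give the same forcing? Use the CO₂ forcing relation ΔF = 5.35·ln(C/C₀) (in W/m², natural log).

C ≈ 415 ppm

CH₄ forcing: 0.036 × (√2104 − √725) = 0.036 × (45.8694 − 26.9258) = 0.036 × 18.9436 = 0.68197 W/m².
Set 5.35 ln(C/365) = 0.68197: ln(C/365) = 0.68197/5.35 = 0.12747, so C = 365 × e^0.12747 = 365 × 1.13595 = 414.62 ppm.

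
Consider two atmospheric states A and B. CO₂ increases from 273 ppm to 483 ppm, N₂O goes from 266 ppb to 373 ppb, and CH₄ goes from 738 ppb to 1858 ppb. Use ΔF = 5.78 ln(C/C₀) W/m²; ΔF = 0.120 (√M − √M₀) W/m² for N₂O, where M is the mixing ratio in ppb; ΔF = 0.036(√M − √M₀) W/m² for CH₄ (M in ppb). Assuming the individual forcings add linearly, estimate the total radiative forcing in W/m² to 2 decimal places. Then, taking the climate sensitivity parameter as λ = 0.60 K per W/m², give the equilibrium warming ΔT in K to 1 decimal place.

ΔF = 4.23 W/m²; ΔT = 2.5 K

CO₂: 5.78 × ln(483/273) = 5.78 × ln(1.76923) = 5.78 × 0.57054 = 3.2977 W/m².
N₂O: 0.120 × (√373 − √266) = 0.120 × (19.3132 − 16.3095) = 0.120 × 3.0037 = 0.3604 W/m².
CH₄: 0.036 × (√1858 − √738) = 0.036 × (43.1045 − 27.1662) = 0.036 × 15.9383 = 0.5738 W/m².
Total ΔF = 3.2977 + 0.3604 + 0.5738 = 4.2319 W/m².
ΔT = λ ΔF = 0.60 × 4.23 = 2.5380 K.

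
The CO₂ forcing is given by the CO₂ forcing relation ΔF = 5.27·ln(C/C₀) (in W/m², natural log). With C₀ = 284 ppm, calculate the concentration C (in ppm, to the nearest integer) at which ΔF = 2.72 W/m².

C ≈ 476 ppm

Set 5.27 ln(C/284) = 2.72, so ln(C/284) = 2.72/5.27 = 0.51613.
Then C/284 = e^0.51613 = 1.67553, giving C = 284 × 1.67553 = 475.85 ppm.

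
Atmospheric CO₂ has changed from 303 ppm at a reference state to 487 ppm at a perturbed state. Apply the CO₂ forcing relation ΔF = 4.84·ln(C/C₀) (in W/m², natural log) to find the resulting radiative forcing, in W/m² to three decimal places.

CO₂: 4.84 × ln(487/303) = 4.84 × ln(1.60726) = 4.84 × 0.47453 = 2.2967 W/m².

ΔF = 2.297 W/m²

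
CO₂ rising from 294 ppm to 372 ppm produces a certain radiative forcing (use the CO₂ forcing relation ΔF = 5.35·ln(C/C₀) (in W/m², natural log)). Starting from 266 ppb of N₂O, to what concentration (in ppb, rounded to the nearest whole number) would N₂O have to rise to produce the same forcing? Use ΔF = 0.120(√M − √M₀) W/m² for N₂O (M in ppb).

CO₂ forcing: 5.35 × ln(372/294) = 5.35 × 0.235314 = 1.25893 W/m².
Set 0.120(√M − √266) = 1.25893: √M = 1.25893/0.120 + √266 = 10.4911 + 16.3095 = 26.8006.
M = (26.8006)² = 718.27 ppb.

M ≈ 718 ppb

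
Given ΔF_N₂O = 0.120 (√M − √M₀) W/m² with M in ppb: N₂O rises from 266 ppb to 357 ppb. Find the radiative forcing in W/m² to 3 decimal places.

N₂O: 0.120 × (√357 − √266) = 0.120 × (18.8944 − 16.3095) = 0.120 × 2.5849 = 0.3102 W/m².

ΔF = 0.310 W/m²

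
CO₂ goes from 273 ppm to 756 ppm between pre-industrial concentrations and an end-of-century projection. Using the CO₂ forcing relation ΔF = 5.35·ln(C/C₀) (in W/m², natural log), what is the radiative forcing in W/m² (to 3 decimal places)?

CO₂ absorption bands are partially saturated, so forcing scales with the logarithm of the concentration ratio.
CO₂: 5.35 × ln(756/273) = 5.35 × ln(2.76923) = 5.35 × 1.01857 = 5.4493 W/m².

ΔF = 5.449 W/m²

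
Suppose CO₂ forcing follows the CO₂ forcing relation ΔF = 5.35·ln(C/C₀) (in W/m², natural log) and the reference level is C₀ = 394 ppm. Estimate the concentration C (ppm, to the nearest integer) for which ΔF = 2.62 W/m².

Set 5.35 ln(C/394) = 2.62, so ln(C/394) = 2.62/5.35 = 0.48972.
Then C/394 = e^0.48972 = 1.63186, giving C = 394 × 1.63186 = 642.95 ppm.

C ≈ 643 ppm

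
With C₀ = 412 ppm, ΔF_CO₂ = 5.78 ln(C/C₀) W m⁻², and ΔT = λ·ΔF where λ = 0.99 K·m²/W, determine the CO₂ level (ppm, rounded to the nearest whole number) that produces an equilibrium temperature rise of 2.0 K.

C ≈ 584 ppm

Required forcing: ΔF = ΔT/λ = 2.0/0.99 = 2.0202 W/m².
Then ln(C/412) = ΔF/5.78 = 2.0202/5.78 = 0.34952.
So C = 412 × e^0.34952 = 412 × 1.41839 = 584.38 ppm.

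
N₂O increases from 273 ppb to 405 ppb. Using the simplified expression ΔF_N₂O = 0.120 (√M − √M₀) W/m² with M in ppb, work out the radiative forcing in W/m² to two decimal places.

ΔF = 0.43 W/m²

N₂O: 0.120 × (√405 − √273) = 0.120 × (20.1246 − 16.5227) = 0.120 × 3.6019 = 0.4322 W/m².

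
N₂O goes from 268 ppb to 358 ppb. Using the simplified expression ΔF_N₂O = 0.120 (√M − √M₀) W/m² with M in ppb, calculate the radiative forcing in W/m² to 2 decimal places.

ΔF = 0.31 W/m²

N₂O: 0.120 × (√358 − √268) = 0.120 × (18.9209 − 16.3707) = 0.120 × 2.5502 = 0.3060 W/m².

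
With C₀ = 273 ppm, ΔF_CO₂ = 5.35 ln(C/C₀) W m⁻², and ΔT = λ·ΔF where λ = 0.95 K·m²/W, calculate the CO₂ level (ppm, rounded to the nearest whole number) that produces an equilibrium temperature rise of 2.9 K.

Required forcing: ΔF = ΔT/λ = 2.9/0.95 = 3.0526 W/m².
Then ln(C/273) = ΔF/5.35 = 3.0526/5.35 = 0.57058.
So C = 273 × e^0.57058 = 273 × 1.76929 = 483.02 ppm.

C ≈ 483 ppm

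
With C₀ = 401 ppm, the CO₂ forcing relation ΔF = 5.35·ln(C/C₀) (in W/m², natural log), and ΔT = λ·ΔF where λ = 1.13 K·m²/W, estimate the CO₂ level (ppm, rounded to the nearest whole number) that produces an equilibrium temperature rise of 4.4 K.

Required forcing: ΔF = ΔT/λ = 4.4/1.13 = 3.8938 W/m².
Then ln(C/401) = ΔF/5.35 = 3.8938/5.35 = 0.72781.
So C = 401 × e^0.72781 = 401 × 2.07054 = 830.29 ppm.

C ≈ 830 ppm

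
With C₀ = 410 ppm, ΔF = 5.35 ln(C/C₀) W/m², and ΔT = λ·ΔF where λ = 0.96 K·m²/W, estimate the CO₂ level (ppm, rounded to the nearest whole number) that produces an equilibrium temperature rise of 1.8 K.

Required forcing: ΔF = ΔT/λ = 1.8/0.96 = 1.8750 W/m².
Then ln(C/410) = ΔF/5.35 = 1.8750/5.35 = 0.35047.
So C = 410 × e^0.35047 = 410 × 1.41973 = 582.09 ppm.

C ≈ 582 ppm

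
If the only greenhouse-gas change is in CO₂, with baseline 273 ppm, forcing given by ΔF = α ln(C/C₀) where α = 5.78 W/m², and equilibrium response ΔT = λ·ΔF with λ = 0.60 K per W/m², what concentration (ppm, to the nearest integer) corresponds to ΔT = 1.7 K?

Required forcing: ΔF = ΔT/λ = 1.7/0.60 = 2.8333 W/m².
Then ln(C/273) = ΔF/5.78 = 2.8333/5.78 = 0.49019.
So C = 273 × e^0.49019 = 273 × 1.63263 = 445.71 ppm.

C ≈ 446 ppm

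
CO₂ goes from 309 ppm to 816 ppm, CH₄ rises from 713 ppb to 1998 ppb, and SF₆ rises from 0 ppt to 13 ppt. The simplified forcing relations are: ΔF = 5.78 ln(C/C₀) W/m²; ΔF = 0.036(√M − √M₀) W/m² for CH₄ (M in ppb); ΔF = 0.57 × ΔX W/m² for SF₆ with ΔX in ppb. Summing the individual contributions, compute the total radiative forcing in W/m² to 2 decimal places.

CO₂: 5.78 × ln(816/309) = 5.78 × ln(2.64078) = 5.78 × 0.97107 = 5.6128 W/m².
CH₄: 0.036 × (√1998 − √713) = 0.036 × (44.6990 − 26.7021) = 0.036 × 17.9969 = 0.6479 W/m².
SF₆: Δ = 13 − 0 = 13 ppt = 0.013 ppb; ΔF = 0.57 × 0.013 = 0.0074 W/m².
Total ΔF = 5.6128 + 0.6479 + 0.0074 = 6.2681 W/m².

ΔF = 6.27 W/m²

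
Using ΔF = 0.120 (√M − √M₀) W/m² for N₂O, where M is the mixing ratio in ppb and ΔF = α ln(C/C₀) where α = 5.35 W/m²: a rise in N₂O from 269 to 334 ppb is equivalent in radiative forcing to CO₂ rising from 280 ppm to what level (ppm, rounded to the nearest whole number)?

N₂O forcing: 0.120 × (√334 − √269) = 0.120 × (18.2757 − 16.4012) = 0.120 × 1.8745 = 0.22494 W/m².
Set 5.35 ln(C/280) = 0.22494: ln(C/280) = 0.22494/5.35 = 0.04204, so C = 280 × e^0.04204 = 280 × 1.04294 = 292.02 ppm.

C ≈ 292 ppm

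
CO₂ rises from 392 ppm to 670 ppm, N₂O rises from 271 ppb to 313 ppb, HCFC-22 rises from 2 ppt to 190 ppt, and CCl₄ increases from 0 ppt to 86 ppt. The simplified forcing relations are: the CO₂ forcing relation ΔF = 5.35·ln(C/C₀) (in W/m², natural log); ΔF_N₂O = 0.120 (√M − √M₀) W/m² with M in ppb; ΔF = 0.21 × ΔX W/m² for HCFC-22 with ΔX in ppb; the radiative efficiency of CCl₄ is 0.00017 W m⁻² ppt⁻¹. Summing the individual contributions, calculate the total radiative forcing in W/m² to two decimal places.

ΔF = 3.07 W/m²

CO₂: 5.35 × ln(670/392) = 5.35 × ln(1.70918) = 5.35 × 0.53601 = 2.8677 W/m².
N₂O: 0.120 × (√313 − √271) = 0.120 × (17.6918 − 16.4621) = 0.120 × 1.2297 = 0.1476 W/m².
HCFC-22: Δ = 190 − 2 = 188 ppt = 0.188 ppb; ΔF = 0.21 × 0.188 = 0.0395 W/m².
CCl₄: ΔF = 0.00017 × (86 − 0) = 0.00017 × 86 = 0.0146 W/m².
Total ΔF = 2.8677 + 0.1476 + 0.0395 + 0.0146 = 3.0694 W/m².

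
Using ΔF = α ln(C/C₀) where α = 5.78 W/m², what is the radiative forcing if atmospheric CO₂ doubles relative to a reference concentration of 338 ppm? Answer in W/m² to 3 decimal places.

ΔF = 5.78 × ln(2) = 5.78 × 0.69315 = 4.0064 W/m².

ΔF = 4.006 W/m²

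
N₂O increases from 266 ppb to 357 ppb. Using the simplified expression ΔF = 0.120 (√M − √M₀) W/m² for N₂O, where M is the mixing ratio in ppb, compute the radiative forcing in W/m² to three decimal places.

N₂O: 0.120 × (√357 − √266) = 0.120 × (18.8944 − 16.3095) = 0.120 × 2.5849 = 0.3102 W/m².

ΔF = 0.310 W/m²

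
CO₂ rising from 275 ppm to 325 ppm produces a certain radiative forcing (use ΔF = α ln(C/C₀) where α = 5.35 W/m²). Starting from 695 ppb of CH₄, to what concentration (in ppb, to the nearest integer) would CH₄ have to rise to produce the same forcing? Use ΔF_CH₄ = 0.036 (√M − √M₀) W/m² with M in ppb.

CO₂ forcing: 5.35 × ln(325/275) = 5.35 × 0.167054 = 0.89374 W/m².
Set 0.036(√M − √695) = 0.89374: √M = 0.89374/0.036 + √695 = 24.8261 + 26.3629 = 51.1890.
M = (51.1890)² = 2620.31 ppb.

M ≈ 2620 ppb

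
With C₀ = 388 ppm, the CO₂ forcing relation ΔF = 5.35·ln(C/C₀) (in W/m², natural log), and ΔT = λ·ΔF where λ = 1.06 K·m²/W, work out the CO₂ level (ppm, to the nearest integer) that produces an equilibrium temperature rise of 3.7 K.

C ≈ 745 ppm

Required forcing: ΔF = ΔT/λ = 3.7/1.06 = 3.4906 W/m².
Then ln(C/388) = ΔF/5.35 = 3.4906/5.35 = 0.65245.
So C = 388 × e^0.65245 = 388 × 1.92024 = 745.05 ppm.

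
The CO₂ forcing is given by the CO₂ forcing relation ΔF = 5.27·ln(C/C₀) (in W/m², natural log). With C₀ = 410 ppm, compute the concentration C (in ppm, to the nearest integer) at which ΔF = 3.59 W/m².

Set 5.27 ln(C/410) = 3.59, so ln(C/410) = 3.59/5.27 = 0.68121.
Then C/410 = e^0.68121 = 1.97627, giving C = 410 × 1.97627 = 810.27 ppm.

C ≈ 810 ppm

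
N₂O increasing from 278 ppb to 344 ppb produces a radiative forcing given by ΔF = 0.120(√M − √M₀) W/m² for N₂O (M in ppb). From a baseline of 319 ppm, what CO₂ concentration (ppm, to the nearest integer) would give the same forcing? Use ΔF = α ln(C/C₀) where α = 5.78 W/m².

N₂O forcing: 0.120 × (√344 − √278) = 0.120 × (18.5472 − 16.6733) = 0.120 × 1.8739 = 0.22487 W/m².
Set 5.78 ln(C/319) = 0.22487: ln(C/319) = 0.22487/5.78 = 0.03890, so C = 319 × e^0.03890 = 319 × 1.03967 = 331.65 ppm.

C ≈ 332 ppm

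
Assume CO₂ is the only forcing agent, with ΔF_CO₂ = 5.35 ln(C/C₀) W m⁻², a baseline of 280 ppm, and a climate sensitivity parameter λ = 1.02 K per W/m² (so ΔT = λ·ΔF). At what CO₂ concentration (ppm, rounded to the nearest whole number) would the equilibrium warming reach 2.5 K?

Required forcing: ΔF = ΔT/λ = 2.5/1.02 = 2.4510 W/m².
Then ln(C/280) = ΔF/5.35 = 2.4510/5.35 = 0.45813.
So C = 280 × e^0.45813 = 280 × 1.58111 = 442.71 ppm.

C ≈ 443 ppm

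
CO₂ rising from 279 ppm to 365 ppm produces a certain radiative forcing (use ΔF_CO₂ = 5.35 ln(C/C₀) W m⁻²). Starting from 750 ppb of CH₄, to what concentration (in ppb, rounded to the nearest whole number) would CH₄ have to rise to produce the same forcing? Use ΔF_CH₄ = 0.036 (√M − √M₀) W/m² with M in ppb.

M ≈ 4531 ppb

CO₂ forcing: 5.35 × ln(365/279) = 5.35 × 0.268686 = 1.43747 W/m².
Set 0.036(√M − √750) = 1.43747: √M = 1.43747/0.036 + √750 = 39.9297 + 27.3861 = 67.3158.
M = (67.3158)² = 4531.42 ppb.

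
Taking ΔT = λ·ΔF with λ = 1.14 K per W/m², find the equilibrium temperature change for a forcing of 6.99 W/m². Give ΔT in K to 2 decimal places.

ΔT = 7.97 K

ΔT = λ ΔF = 1.14 × 6.99 = 7.9686 K.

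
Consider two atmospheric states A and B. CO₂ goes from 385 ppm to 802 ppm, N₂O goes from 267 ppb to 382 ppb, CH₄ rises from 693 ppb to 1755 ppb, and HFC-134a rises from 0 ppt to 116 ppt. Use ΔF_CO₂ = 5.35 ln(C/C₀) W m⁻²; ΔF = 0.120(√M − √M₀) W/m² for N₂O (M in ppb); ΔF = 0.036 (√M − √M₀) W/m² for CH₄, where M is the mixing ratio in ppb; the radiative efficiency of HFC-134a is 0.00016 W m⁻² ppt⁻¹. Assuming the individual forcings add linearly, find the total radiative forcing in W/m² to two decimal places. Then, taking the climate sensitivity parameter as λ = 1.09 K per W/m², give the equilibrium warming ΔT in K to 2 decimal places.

CO₂: 5.35 × ln(802/385) = 5.35 × ln(2.08312) = 5.35 × 0.73387 = 3.9262 W/m².
N₂O: 0.120 × (√382 − √267) = 0.120 × (19.5448 − 16.3401) = 0.120 × 3.2047 = 0.3846 W/m².
CH₄: 0.036 × (√1755 − √693) = 0.036 × (41.8927 − 26.3249) = 0.036 × 15.5678 = 0.5604 W/m².
HFC-134a: ΔF = 0.00016 × (116 − 0) = 0.00016 × 116 = 0.0186 W/m².
Total ΔF = 3.9262 + 0.3846 + 0.5604 + 0.0186 = 4.8898 W/m².
ΔT = λ ΔF = 1.09 × 4.89 = 5.3301 K.

ΔF = 4.89 W/m²; ΔT = 5.33 K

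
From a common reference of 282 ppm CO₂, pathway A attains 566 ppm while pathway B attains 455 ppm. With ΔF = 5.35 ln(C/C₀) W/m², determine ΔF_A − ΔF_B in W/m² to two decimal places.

ΔF_A − ΔF_B = 1.17 W/m²

ΔF_A = 5.35 ln(566/282) = 5.35 × 0.69669 = 3.7273 W/m².
ΔF_B = 5.35 ln(455/282) = 5.35 × 0.47839 = 2.5594 W/m².
Difference: 3.7273 − 2.5594 = 1.1679 W/m².
(Equivalently, ΔF_A − ΔF_B = 5.35 ln(566/455) = 5.35 × 0.21830 = 1.1679 W/m².)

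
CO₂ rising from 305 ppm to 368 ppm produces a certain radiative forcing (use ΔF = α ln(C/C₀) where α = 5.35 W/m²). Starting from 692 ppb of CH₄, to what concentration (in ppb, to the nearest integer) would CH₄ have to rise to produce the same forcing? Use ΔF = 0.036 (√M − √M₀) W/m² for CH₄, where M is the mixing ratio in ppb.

CO₂ forcing: 5.35 × ln(368/305) = 5.35 × 0.187771 = 1.00457 W/m².
Set 0.036(√M − √692) = 1.00457: √M = 1.00457/0.036 + √692 = 27.9047 + 26.3059 = 54.2106.
M = (54.2106)² = 2938.79 ppb.

M ≈ 2939 ppb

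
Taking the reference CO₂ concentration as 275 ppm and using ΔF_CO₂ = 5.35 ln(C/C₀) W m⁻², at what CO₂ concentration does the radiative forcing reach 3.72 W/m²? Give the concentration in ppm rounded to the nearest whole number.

C ≈ 551 ppm

Set 5.35 ln(C/275) = 3.72, so ln(C/275) = 3.72/5.35 = 0.69533.
Then C/275 = e^0.69533 = 2.00437, giving C = 275 × 2.00437 = 551.20 ppm.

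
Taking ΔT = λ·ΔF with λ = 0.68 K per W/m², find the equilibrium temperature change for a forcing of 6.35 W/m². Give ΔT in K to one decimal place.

ΔT = λ ΔF = 0.68 × 6.35 = 4.3180 K.

ΔT = 4.3 K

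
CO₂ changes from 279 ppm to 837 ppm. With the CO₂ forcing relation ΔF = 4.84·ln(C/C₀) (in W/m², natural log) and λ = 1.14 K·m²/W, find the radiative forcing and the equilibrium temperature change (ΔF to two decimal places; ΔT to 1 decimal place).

CO₂: 4.84 × ln(837/279) = 4.84 × ln(3.00000) = 4.84 × 1.09861 = 5.3173 W/m².
ΔT = λ ΔF = 1.14 × 5.32 = 6.0648 K.

ΔF = 5.32 W/m²; ΔT = 6.1 K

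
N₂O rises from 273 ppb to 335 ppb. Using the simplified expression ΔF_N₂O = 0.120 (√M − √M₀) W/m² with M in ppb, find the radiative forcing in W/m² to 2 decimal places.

ΔF = 0.21 W/m²

N₂O: 0.120 × (√335 − √273) = 0.120 × (18.3030 − 16.5227) = 0.120 × 1.7803 = 0.2136 W/m².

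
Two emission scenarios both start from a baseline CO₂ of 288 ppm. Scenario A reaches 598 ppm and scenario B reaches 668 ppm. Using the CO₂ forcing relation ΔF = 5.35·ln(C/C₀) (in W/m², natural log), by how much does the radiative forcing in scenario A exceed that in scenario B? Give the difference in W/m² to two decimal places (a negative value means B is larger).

ΔF_A = 5.35 ln(598/288) = 5.35 × 0.73063 = 3.9089 W/m².
ΔF_B = 5.35 ln(668/288) = 5.35 × 0.84133 = 4.5011 W/m².
Difference: 3.9089 − 4.5011 = -0.5922 W/m².
(Equivalently, ΔF_A − ΔF_B = 5.35 ln(598/668) = 5.35 × -0.11070 = -0.5922 W/m².)

ΔF_A − ΔF_B = -0.59 W/m²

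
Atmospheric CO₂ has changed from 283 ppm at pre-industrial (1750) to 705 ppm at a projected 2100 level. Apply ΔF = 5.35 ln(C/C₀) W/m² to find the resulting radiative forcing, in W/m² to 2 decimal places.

CO₂: 5.35 × ln(705/283) = 5.35 × ln(2.49117) = 5.35 × 0.91275 = 4.8832 W/m².

ΔF = 4.88 W/m²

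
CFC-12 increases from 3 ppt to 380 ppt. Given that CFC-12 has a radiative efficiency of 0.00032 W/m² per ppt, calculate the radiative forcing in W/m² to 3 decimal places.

CFC-12: ΔF = 0.00032 × (380 − 3) = 0.00032 × 377 = 0.1206 W/m².

ΔF = 0.121 W/m²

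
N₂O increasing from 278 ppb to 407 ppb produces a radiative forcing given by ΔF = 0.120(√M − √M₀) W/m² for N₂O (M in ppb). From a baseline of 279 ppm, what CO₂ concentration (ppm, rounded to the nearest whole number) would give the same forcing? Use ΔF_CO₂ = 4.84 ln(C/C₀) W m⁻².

C ≈ 304 ppm

N₂O forcing: 0.120 × (√407 − √278) = 0.120 × (20.1742 − 16.6733) = 0.120 × 3.5009 = 0.42011 W/m².
Set 4.84 ln(C/279) = 0.42011: ln(C/279) = 0.42011/4.84 = 0.08680, so C = 279 × e^0.08680 = 279 × 1.09068 = 304.30 ppm.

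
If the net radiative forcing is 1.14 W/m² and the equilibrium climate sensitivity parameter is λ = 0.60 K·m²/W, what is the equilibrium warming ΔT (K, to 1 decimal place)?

ΔT = λ ΔF = 0.60 × 1.14 = 0.6840 K.

ΔT = 0.7 K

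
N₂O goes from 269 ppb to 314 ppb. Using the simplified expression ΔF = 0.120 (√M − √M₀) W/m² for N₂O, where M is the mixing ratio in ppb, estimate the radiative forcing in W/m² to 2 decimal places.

ΔF = 0.16 W/m²

N₂O: 0.120 × (√314 − √269) = 0.120 × (17.7200 − 16.4012) = 0.120 × 1.3188 = 0.1583 W/m².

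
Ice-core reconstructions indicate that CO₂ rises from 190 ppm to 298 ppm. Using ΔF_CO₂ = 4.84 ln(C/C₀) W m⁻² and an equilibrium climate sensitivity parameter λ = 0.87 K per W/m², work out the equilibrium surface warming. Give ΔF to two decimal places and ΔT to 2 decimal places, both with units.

ΔF = 2.18 W/m²; ΔT = 1.90 K

CO₂: 4.84 × ln(298/190) = 4.84 × ln(1.56842) = 4.84 × 0.45007 = 2.1783 W/m².
ΔT = λ ΔF = 0.87 × 2.18 = 1.8966 K.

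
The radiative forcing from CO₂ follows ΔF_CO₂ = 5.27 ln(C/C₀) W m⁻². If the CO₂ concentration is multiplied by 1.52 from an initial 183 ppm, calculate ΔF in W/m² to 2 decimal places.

ΔF = 5.27 × ln(1.52) = 5.27 × 0.41871 = 2.2066 W/m².

ΔF = 2.21 W/m²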